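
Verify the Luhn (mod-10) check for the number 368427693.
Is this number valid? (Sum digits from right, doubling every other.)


Luhn sum = 47
47 mod 10 = 7

Invalid (Luhn sum mod 10 = 7)


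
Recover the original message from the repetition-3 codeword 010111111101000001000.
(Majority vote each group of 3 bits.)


Groups: 010, 111, 111, 101, 000, 001, 000
Majority votes: 0111000

0111000


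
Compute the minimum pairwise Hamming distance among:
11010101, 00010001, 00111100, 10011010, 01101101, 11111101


Comparing all pairs, minimum distance: 2
Can detect 1 errors, correct 0 errors

2


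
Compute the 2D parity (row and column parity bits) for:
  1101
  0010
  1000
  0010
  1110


Row parities: 11111
Column parities: 1011

Row P: 11111, Col P: 1011, Corner: 1


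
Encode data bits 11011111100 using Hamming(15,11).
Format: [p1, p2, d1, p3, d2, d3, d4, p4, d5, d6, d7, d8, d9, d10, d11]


Parity bits: p1=0, p2=0, p3=0, p4=1

001010111111100


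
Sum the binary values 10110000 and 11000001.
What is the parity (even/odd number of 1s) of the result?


10110000 = 176
11000001 = 193
Sum = 369 = 101110001
1s count = 5

odd parity (5 ones in 101110001)


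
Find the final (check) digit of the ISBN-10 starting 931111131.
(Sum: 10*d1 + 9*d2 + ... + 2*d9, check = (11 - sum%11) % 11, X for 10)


Weighted sum: 158
158 mod 11 = 4

Check digit: 7


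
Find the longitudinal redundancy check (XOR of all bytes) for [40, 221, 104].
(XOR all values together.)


XOR chain: 40 ^ 221 ^ 104 = 157

157


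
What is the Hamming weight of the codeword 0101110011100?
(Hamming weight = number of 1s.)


Counting 1s in 0101110011100

7


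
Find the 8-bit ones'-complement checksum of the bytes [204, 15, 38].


Sum = 257 mod 256 = 1
Complement = 254

254


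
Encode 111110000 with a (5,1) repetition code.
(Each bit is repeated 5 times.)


Each bit -> 5 copies

111111111111111111111111100000000000000000000


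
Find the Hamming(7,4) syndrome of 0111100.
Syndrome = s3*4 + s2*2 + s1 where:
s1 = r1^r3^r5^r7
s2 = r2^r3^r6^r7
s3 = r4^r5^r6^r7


s1=0, s2=0, s3=0

Syndrome = 0 (no error)


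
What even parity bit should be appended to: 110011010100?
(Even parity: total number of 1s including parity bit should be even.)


Number of 1s in data: 6
Parity bit: 0

0


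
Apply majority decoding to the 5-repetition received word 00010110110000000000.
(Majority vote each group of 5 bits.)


Groups: 00010, 11011, 00000, 00000
Majority votes: 0100

0100


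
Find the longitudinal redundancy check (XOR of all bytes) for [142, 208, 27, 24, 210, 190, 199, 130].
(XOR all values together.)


XOR chain: 142 ^ 208 ^ 27 ^ 24 ^ 210 ^ 190 ^ 199 ^ 130 = 116

116


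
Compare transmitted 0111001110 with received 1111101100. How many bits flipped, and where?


XOR: 1000100010

3 error(s) at position(s): 0, 4, 8


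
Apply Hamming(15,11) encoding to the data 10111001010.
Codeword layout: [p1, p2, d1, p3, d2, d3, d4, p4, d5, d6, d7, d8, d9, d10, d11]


Parity bits: p1=1, p2=0, p3=0, p4=1

101001111001010


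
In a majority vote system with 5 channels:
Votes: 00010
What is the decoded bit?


Ones: 1 out of 5
Threshold: 3

0 (1/5 voted 1)


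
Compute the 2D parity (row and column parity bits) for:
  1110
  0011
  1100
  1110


Row parities: 1001
Column parities: 1111

Row P: 1001, Col P: 1111, Corner: 0


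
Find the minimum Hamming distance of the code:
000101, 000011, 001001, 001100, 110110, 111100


Comparing all pairs, minimum distance: 2
Can detect 1 errors, correct 0 errors

2


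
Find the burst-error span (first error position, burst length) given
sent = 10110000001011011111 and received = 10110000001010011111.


XOR: 00000000000001000000

Burst at position 13, length 1


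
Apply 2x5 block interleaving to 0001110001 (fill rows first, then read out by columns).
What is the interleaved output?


Matrix:
  00011
  10001
Read columns: 0100001011

0100001011


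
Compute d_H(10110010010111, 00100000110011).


XOR: 10010010100100
Count of 1s: 5

5


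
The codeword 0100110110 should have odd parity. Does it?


Number of 1s: 5

Yes, parity is correct (5 ones)


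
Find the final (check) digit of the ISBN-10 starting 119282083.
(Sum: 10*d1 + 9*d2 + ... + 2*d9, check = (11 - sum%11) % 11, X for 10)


Weighted sum: 193
193 mod 11 = 6

Check digit: 5


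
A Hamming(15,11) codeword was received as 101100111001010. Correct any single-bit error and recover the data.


Syndrome = 2: error at position 2

Data: 10011001010 (corrected bit 2)


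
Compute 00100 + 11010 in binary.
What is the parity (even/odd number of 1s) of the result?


00100 = 4
11010 = 26
Sum = 30 = 11110
1s count = 4

even parity (4 ones in 11110)


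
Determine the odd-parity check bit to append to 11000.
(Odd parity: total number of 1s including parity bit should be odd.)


Number of 1s in data: 2
Parity bit: 1

1


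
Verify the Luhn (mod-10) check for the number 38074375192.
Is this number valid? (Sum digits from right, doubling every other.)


Luhn sum = 45
45 mod 10 = 5

Invalid (Luhn sum mod 10 = 5)


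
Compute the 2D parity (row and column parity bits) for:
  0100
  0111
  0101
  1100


Row parities: 1100
Column parities: 1010

Row P: 1100, Col P: 1010, Corner: 0


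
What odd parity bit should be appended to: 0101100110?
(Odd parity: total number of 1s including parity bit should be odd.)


Number of 1s in data: 5
Parity bit: 0

0


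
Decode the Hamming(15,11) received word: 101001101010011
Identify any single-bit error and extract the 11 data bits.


Syndrome = 0: no error detected

Data: 10111010011 (no errors)


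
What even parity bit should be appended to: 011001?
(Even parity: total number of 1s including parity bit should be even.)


Number of 1s in data: 3
Parity bit: 1

1


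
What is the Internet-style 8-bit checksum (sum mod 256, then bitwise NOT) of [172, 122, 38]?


Sum = 332 mod 256 = 76
Complement = 179

179


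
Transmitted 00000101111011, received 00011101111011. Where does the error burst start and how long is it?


XOR: 00011000000000

Burst at position 3, length 2


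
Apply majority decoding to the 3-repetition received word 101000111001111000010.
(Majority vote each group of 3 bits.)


Groups: 101, 000, 111, 001, 111, 000, 010
Majority votes: 1010100

1010100


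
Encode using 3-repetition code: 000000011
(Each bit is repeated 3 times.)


Each bit -> 3 copies

000000000000000000000111111


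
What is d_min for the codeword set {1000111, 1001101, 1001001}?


Comparing all pairs, minimum distance: 1
Can detect 0 errors, correct 0 errors

1


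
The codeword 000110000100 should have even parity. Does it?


Number of 1s: 3

No, parity error (3 ones)


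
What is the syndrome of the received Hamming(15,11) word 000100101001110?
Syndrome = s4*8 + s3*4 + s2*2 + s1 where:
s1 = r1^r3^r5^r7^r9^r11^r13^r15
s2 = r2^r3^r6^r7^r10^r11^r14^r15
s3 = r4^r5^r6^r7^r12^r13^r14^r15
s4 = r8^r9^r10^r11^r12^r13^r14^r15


s1=1, s2=0, s3=1, s4=0

Syndrome = 5 (error at position 5)


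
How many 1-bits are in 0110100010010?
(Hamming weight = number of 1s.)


Counting 1s in 0110100010010

5


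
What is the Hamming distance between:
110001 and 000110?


XOR: 110111
Count of 1s: 5

5


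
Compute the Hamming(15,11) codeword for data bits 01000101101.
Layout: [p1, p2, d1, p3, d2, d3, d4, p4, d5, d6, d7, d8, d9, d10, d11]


Parity bits: p1=1, p2=0, p3=0, p4=0

100010000101101


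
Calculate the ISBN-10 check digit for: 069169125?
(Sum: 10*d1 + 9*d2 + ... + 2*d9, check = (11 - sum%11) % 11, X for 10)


Weighted sum: 234
234 mod 11 = 3

Check digit: 8


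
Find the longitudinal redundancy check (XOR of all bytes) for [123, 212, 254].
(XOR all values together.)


XOR chain: 123 ^ 212 ^ 254 = 81

81


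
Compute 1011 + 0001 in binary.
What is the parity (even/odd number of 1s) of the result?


1011 = 11
0001 = 1
Sum = 12 = 1100
1s count = 2

even parity (2 ones in 1100)


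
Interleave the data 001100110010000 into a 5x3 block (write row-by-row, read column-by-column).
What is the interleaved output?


Matrix:
  001
  100
  110
  010
  000
Read columns: 011000011010000

011000011010000


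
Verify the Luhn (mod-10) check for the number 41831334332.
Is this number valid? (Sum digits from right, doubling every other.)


Luhn sum = 49
49 mod 10 = 9

Invalid (Luhn sum mod 10 = 9)


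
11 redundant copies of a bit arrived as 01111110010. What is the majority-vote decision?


Ones: 7 out of 11
Threshold: 6

1 (7/11 voted 1)


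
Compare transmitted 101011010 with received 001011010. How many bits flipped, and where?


XOR: 100000000

1 error(s) at position(s): 0


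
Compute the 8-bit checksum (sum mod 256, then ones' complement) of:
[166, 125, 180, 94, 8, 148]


Sum = 721 mod 256 = 209
Complement = 46

46


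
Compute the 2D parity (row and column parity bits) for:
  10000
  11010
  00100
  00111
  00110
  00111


Row parities: 111101
Column parities: 01000

Row P: 111101, Col P: 01000, Corner: 1


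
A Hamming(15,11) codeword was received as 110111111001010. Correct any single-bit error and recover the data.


Syndrome = 0: no error detected

Data: 01111001010 (no errors)


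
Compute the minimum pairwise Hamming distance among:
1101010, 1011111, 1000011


Comparing all pairs, minimum distance: 3
Can detect 2 errors, correct 1 errors

3


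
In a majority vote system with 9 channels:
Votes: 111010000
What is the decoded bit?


Ones: 4 out of 9
Threshold: 5

0 (4/9 voted 1)


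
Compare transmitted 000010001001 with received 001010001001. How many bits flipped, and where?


XOR: 001000000000

1 error(s) at position(s): 2


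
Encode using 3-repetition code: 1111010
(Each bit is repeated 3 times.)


Each bit -> 3 copies

111111111111000111000


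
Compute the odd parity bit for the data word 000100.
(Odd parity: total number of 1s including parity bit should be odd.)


Number of 1s in data: 1
Parity bit: 0

0


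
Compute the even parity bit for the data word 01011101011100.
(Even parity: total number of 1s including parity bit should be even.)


Number of 1s in data: 8
Parity bit: 0

0


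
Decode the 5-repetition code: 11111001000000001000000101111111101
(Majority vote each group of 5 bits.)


Groups: 11111, 00100, 00000, 01000, 00010, 11111, 11101
Majority votes: 1000011

1000011


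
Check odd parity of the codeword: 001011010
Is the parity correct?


Number of 1s: 4

No, parity error (4 ones)


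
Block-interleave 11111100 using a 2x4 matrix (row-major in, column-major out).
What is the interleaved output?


Matrix:
  1111
  1100
Read columns: 11111010

11111010


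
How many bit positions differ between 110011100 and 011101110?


XOR: 101110010
Count of 1s: 5

5


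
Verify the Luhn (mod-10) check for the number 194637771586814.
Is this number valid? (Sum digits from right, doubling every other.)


Luhn sum = 64
64 mod 10 = 4

Invalid (Luhn sum mod 10 = 4)


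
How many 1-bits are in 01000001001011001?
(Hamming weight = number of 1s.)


Counting 1s in 01000001001011001

6


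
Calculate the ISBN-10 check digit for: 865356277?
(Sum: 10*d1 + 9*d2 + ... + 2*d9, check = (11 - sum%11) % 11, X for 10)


Weighted sum: 298
298 mod 11 = 1

Check digit: X


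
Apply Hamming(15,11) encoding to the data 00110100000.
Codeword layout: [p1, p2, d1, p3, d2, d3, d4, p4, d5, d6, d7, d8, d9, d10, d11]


Parity bits: p1=1, p2=1, p3=0, p4=1

110001110100000


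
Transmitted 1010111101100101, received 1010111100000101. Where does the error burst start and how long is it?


XOR: 0000000001100000

Burst at position 9, length 2


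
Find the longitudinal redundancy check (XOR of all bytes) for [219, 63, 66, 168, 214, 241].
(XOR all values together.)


XOR chain: 219 ^ 63 ^ 66 ^ 168 ^ 214 ^ 241 = 41

41


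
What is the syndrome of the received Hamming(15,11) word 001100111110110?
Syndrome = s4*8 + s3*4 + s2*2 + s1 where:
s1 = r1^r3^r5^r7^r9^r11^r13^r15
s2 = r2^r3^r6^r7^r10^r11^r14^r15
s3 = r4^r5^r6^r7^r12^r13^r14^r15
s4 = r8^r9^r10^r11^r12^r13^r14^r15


s1=1, s2=1, s3=0, s4=0

Syndrome = 3 (error at position 3)


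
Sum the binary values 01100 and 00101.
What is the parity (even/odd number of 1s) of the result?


01100 = 12
00101 = 5
Sum = 17 = 10001
1s count = 2

even parity (2 ones in 10001)


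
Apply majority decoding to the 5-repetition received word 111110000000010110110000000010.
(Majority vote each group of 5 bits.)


Groups: 11111, 00000, 00010, 11011, 00000, 00010
Majority votes: 100100

100100


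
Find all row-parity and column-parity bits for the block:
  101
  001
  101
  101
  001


Row parities: 01001
Column parities: 101

Row P: 01001, Col P: 101, Corner: 0


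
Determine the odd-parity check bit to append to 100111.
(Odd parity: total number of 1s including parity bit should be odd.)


Number of 1s in data: 4
Parity bit: 1

1


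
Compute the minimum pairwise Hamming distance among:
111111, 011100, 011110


Comparing all pairs, minimum distance: 1
Can detect 0 errors, correct 0 errors

1


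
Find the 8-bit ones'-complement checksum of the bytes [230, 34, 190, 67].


Sum = 521 mod 256 = 9
Complement = 246

246


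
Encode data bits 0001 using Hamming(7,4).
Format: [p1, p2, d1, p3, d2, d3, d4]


Parity bits: p1=1, p2=1, p3=1

1101001


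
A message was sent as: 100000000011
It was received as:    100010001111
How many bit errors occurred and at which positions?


XOR: 000010001100

3 error(s) at position(s): 4, 8, 9


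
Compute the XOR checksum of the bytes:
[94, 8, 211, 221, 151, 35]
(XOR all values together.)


XOR chain: 94 ^ 8 ^ 211 ^ 221 ^ 151 ^ 35 = 236

236


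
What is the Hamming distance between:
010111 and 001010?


XOR: 011101
Count of 1s: 4

4


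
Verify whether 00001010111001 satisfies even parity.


Number of 1s: 6

Yes, parity is correct (6 ones)


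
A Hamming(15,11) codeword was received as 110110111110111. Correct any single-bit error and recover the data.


Syndrome = 9: error at position 9

Data: 01010110111 (corrected bit 9)


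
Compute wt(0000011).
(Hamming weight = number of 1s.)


Counting 1s in 0000011

2


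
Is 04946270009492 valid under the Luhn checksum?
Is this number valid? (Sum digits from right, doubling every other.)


Luhn sum = 51
51 mod 10 = 1

Invalid (Luhn sum mod 10 = 1)


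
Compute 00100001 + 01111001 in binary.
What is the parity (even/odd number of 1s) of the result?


00100001 = 33
01111001 = 121
Sum = 154 = 10011010
1s count = 4

even parity (4 ones in 10011010)


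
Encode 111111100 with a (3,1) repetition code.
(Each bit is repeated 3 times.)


Each bit -> 3 copies

111111111111111111111000000


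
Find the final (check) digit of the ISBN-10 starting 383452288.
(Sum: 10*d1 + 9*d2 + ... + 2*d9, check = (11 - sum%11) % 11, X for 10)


Weighted sum: 242
242 mod 11 = 0

Check digit: 0


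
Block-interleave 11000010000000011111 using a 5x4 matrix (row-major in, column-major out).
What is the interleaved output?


Matrix:
  1100
  0010
  0000
  0001
  1111
Read columns: 10001100010100100011

10001100010100100011


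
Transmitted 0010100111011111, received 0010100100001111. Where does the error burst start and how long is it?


XOR: 0000000011010000

Burst at position 8, length 4


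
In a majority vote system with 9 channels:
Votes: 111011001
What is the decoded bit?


Ones: 6 out of 9
Threshold: 5

1 (6/9 voted 1)


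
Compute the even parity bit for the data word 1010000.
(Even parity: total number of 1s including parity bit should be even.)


Number of 1s in data: 2
Parity bit: 0

0


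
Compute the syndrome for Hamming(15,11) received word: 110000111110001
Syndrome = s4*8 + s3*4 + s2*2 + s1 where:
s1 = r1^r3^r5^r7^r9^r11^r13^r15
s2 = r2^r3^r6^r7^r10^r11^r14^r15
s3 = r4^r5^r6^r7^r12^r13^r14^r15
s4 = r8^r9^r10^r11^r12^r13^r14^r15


s1=1, s2=1, s3=0, s4=1

Syndrome = 11 (error at position 11)


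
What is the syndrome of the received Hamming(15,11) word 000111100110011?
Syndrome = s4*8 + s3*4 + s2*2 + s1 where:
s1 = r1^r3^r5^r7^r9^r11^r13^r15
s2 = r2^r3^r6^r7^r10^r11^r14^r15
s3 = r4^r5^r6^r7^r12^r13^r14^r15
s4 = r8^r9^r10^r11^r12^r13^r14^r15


s1=0, s2=0, s3=0, s4=0

Syndrome = 0 (no error)


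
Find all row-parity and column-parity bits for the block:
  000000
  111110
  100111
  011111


Row parities: 0101
Column parities: 000110

Row P: 0101, Col P: 000110, Corner: 0


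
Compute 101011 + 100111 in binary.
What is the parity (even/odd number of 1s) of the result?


101011 = 43
100111 = 39
Sum = 82 = 1010010
1s count = 3

odd parity (3 ones in 1010010)


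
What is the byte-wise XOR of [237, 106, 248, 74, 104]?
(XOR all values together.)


XOR chain: 237 ^ 106 ^ 248 ^ 74 ^ 104 = 93

93


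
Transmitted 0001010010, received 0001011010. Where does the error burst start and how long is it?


XOR: 0000001000

Burst at position 6, length 1


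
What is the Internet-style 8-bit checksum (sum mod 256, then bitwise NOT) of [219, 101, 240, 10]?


Sum = 570 mod 256 = 58
Complement = 197

197


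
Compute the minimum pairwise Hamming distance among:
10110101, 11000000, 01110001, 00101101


Comparing all pairs, minimum distance: 3
Can detect 2 errors, correct 1 errors

3


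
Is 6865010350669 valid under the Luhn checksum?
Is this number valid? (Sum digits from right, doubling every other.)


Luhn sum = 51
51 mod 10 = 1

Invalid (Luhn sum mod 10 = 1)


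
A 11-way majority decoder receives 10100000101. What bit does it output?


Ones: 4 out of 11
Threshold: 6

0 (4/11 voted 1)


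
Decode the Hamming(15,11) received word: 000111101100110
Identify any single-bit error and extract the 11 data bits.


Syndrome = 0: no error detected

Data: 01111100110 (no errors)


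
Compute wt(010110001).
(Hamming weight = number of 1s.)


Counting 1s in 010110001

4


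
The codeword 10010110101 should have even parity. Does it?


Number of 1s: 6

Yes, parity is correct (6 ones)


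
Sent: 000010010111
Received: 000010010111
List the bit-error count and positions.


XOR: 000000000000

0 errors (received matches sent)


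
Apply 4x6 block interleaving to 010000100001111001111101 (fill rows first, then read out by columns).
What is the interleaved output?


Matrix:
  010000
  100001
  111001
  111101
Read columns: 011110110011000100000111

011110110011000100000111


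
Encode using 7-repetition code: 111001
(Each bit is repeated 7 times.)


Each bit -> 7 copies

111111111111111111111000000000000001111111


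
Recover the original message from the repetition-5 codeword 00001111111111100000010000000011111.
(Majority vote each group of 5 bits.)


Groups: 00001, 11111, 11111, 00000, 01000, 00000, 11111
Majority votes: 0110001

0110001


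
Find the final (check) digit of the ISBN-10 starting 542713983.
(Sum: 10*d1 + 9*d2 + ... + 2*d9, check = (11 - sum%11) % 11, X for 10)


Weighted sum: 238
238 mod 11 = 7

Check digit: 4


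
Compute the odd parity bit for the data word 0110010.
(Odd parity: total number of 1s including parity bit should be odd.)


Number of 1s in data: 3
Parity bit: 0

0


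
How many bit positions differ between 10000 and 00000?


XOR: 10000
Count of 1s: 1

1


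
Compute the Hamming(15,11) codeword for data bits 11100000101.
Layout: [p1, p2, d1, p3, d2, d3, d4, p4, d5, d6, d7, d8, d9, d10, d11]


Parity bits: p1=0, p2=1, p3=0, p4=0

011011000000101


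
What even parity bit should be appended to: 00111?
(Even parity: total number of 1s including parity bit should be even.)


Number of 1s in data: 3
Parity bit: 1

1


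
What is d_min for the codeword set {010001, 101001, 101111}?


Comparing all pairs, minimum distance: 2
Can detect 1 errors, correct 0 errors

2


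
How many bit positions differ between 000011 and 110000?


XOR: 110011
Count of 1s: 4

4


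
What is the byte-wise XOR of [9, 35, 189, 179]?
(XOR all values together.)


XOR chain: 9 ^ 35 ^ 189 ^ 179 = 36

36


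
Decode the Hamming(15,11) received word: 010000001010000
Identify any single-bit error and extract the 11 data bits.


Syndrome = 0: no error detected

Data: 00001010000 (no errors)


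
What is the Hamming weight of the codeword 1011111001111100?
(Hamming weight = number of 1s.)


Counting 1s in 1011111001111100

11


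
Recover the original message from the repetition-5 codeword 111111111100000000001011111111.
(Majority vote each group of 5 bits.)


Groups: 11111, 11111, 00000, 00000, 10111, 11111
Majority votes: 110011

110011


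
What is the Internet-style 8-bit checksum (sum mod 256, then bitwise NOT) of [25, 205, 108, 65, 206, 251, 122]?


Sum = 982 mod 256 = 214
Complement = 41

41


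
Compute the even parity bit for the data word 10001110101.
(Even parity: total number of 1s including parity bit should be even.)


Number of 1s in data: 6
Parity bit: 0

0


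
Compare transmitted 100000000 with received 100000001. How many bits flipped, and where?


XOR: 000000001

1 error(s) at position(s): 8


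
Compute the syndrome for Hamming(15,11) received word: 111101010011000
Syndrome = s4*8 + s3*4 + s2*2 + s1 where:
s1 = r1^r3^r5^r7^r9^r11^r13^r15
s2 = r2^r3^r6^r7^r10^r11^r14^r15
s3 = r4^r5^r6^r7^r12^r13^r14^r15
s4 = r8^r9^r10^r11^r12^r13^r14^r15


s1=1, s2=0, s3=1, s4=1

Syndrome = 13 (error at position 13)


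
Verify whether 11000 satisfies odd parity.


Number of 1s: 2

No, parity error (2 ones)


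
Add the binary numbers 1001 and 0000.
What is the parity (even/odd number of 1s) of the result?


1001 = 9
0000 = 0
Sum = 9 = 1001
1s count = 2

even parity (2 ones in 1001)


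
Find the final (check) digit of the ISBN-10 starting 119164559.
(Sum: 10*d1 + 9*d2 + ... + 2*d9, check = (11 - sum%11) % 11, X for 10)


Weighted sum: 207
207 mod 11 = 9

Check digit: 2


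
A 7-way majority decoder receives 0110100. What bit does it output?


Ones: 3 out of 7
Threshold: 4

0 (3/7 voted 1)


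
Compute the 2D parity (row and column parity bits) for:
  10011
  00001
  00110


Row parities: 110
Column parities: 10100

Row P: 110, Col P: 10100, Corner: 0


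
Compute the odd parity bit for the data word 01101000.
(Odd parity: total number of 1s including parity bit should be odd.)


Number of 1s in data: 3
Parity bit: 0

0


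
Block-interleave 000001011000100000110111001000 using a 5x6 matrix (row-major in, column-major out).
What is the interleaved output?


Matrix:
  000001
  011000
  100000
  110111
  001000
Read columns: 001100101001001000100001010010

001100101001001000100001010010


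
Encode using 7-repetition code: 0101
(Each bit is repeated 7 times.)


Each bit -> 7 copies

0000000111111100000001111111


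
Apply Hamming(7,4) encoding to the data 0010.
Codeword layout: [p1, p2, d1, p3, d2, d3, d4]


Parity bits: p1=0, p2=1, p3=1

0101010


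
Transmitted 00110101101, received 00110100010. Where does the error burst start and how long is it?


XOR: 00000001111

Burst at position 7, length 4


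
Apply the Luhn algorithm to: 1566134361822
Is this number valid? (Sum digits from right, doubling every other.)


Luhn sum = 50
50 mod 10 = 0

Valid (Luhn sum mod 10 = 0)


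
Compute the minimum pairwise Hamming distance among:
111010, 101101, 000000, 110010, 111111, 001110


Comparing all pairs, minimum distance: 1
Can detect 0 errors, correct 0 errors

1


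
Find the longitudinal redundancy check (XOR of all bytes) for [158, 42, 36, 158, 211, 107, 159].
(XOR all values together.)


XOR chain: 158 ^ 42 ^ 36 ^ 158 ^ 211 ^ 107 ^ 159 = 41

41


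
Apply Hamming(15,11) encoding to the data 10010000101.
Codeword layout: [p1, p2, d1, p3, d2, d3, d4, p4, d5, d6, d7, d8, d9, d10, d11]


Parity bits: p1=0, p2=1, p3=1, p4=0

011100100000101


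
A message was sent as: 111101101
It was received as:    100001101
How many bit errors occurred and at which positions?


XOR: 011100000

3 error(s) at position(s): 1, 2, 3


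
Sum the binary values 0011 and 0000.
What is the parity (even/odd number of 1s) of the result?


0011 = 3
0000 = 0
Sum = 3 = 11
1s count = 2

even parity (2 ones in 11)


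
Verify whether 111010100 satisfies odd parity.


Number of 1s: 5

Yes, parity is correct (5 ones)


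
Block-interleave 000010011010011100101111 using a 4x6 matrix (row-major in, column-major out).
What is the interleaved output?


Matrix:
  000010
  011010
  011100
  101111
Read columns: 000101100111001111010001

000101100111001111010001


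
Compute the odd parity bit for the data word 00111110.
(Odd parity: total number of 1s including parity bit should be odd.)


Number of 1s in data: 5
Parity bit: 0

0


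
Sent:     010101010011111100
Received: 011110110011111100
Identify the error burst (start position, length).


XOR: 001011100000000000

Burst at position 2, length 5


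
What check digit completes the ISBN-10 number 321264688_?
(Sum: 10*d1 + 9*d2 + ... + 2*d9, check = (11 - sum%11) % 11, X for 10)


Weighted sum: 190
190 mod 11 = 3

Check digit: 8


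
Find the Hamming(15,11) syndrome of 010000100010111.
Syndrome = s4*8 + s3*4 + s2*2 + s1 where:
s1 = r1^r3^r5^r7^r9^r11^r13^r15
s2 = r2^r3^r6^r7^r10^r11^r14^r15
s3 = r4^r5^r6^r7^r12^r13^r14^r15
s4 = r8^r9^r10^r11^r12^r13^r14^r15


s1=0, s2=1, s3=0, s4=0

Syndrome = 2 (error at position 2)


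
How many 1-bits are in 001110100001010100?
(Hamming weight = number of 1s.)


Counting 1s in 001110100001010100

7


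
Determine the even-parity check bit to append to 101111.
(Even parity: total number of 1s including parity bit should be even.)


Number of 1s in data: 5
Parity bit: 1

1


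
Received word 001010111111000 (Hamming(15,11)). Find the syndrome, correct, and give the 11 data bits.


Syndrome = 13: error at position 13

Data: 11011111100 (corrected bit 13)


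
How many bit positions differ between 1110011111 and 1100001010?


XOR: 0010010101
Count of 1s: 4

4


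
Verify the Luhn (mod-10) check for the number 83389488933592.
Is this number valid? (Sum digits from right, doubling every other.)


Luhn sum = 86
86 mod 10 = 6

Invalid (Luhn sum mod 10 = 6)


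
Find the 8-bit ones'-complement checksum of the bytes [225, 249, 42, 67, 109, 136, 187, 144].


Sum = 1159 mod 256 = 135
Complement = 120

120


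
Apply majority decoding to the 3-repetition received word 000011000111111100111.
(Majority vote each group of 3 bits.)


Groups: 000, 011, 000, 111, 111, 100, 111
Majority votes: 0101101

0101101


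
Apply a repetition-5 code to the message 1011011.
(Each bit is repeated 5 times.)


Each bit -> 5 copies

11111000001111111111000001111111111


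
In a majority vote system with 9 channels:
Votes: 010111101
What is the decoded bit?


Ones: 6 out of 9
Threshold: 5

1 (6/9 voted 1)


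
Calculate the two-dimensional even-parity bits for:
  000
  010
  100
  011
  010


Row parities: 01101
Column parities: 111

Row P: 01101, Col P: 111, Corner: 1


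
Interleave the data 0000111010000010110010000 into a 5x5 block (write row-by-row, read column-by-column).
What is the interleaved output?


Matrix:
  00001
  11010
  00001
  01100
  10000
Read columns: 0100101010000100100010100

0100101010000100100010100


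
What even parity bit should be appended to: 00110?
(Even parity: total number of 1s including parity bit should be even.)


Number of 1s in data: 2
Parity bit: 0

0


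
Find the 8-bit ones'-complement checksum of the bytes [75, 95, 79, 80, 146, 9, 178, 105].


Sum = 767 mod 256 = 255
Complement = 0

0


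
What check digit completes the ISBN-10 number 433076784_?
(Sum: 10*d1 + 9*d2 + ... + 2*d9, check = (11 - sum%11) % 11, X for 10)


Weighted sum: 223
223 mod 11 = 3

Check digit: 8


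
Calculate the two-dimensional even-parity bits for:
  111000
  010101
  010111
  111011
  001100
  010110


Row parities: 110101
Column parities: 011011

Row P: 110101, Col P: 011011, Corner: 0


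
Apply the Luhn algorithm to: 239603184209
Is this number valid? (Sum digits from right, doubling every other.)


Luhn sum = 54
54 mod 10 = 4

Invalid (Luhn sum mod 10 = 4)


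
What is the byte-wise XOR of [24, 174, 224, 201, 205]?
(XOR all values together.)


XOR chain: 24 ^ 174 ^ 224 ^ 201 ^ 205 = 82

82


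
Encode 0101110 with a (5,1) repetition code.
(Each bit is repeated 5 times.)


Each bit -> 5 copies

00000111110000011111111111111100000


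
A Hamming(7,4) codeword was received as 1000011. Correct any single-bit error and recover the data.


Syndrome = 0: no error detected

Data: 0011 (no errors)


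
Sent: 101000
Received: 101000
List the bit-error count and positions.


XOR: 000000

0 errors (received matches sent)


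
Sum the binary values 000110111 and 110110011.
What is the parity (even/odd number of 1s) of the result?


000110111 = 55
110110011 = 435
Sum = 490 = 111101010
1s count = 6

even parity (6 ones in 111101010)


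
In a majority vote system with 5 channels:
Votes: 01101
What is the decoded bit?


Ones: 3 out of 5
Threshold: 3

1 (3/5 voted 1)


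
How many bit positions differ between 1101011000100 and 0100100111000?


XOR: 1001111111100
Count of 1s: 9

9


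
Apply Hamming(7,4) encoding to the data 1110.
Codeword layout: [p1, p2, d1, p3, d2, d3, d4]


Parity bits: p1=0, p2=0, p3=0

0010110


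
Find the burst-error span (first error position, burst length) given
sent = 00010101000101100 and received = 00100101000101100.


XOR: 00110000000000000

Burst at position 2, length 2


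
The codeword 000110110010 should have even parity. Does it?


Number of 1s: 5

No, parity error (5 ones)


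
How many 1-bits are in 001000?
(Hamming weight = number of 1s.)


Counting 1s in 001000

1


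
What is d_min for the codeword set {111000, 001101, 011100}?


Comparing all pairs, minimum distance: 2
Can detect 1 errors, correct 0 errors

2


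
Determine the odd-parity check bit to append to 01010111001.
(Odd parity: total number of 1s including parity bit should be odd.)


Number of 1s in data: 6
Parity bit: 1

1


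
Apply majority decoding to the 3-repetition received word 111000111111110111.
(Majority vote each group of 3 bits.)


Groups: 111, 000, 111, 111, 110, 111
Majority votes: 101111

101111


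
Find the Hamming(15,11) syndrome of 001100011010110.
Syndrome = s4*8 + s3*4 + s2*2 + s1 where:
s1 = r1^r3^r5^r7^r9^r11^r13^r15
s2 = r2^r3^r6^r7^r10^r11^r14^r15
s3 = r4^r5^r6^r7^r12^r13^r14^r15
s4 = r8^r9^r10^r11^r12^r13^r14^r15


s1=0, s2=1, s3=1, s4=1

Syndrome = 14 (error at position 14)


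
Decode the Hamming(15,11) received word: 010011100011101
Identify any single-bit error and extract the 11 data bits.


Syndrome = 3: error at position 3

Data: 11110011101 (corrected bit 3)


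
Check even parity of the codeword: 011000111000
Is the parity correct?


Number of 1s: 5

No, parity error (5 ones)


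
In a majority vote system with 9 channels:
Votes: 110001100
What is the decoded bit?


Ones: 4 out of 9
Threshold: 5

0 (4/9 voted 1)


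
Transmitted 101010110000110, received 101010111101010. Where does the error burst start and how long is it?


XOR: 000000001101100

Burst at position 8, length 5


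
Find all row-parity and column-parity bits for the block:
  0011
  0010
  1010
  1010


Row parities: 0100
Column parities: 0001

Row P: 0100, Col P: 0001, Corner: 1


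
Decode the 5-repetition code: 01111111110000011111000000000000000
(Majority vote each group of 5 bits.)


Groups: 01111, 11111, 00000, 11111, 00000, 00000, 00000
Majority votes: 1101000

1101000


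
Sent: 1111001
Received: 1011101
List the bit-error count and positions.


XOR: 0100100

2 error(s) at position(s): 1, 4


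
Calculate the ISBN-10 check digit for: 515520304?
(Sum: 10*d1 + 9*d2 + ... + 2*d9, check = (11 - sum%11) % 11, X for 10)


Weighted sum: 166
166 mod 11 = 1

Check digit: X


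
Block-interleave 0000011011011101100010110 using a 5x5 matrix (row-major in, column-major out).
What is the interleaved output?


Matrix:
  00000
  11011
  01110
  11000
  10110
Read columns: 0101101110001010110101000

0101101110001010110101000


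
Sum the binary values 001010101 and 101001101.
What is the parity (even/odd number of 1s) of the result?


001010101 = 85
101001101 = 333
Sum = 418 = 110100010
1s count = 4

even parity (4 ones in 110100010)


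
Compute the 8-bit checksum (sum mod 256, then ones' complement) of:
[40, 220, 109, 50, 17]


Sum = 436 mod 256 = 180
Complement = 75

75


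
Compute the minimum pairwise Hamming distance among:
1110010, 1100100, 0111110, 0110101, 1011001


Comparing all pairs, minimum distance: 3
Can detect 2 errors, correct 1 errors

3


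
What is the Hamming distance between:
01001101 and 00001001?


XOR: 01000100
Count of 1s: 2

2


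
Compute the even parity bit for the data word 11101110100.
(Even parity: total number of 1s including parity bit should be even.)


Number of 1s in data: 7
Parity bit: 1

1


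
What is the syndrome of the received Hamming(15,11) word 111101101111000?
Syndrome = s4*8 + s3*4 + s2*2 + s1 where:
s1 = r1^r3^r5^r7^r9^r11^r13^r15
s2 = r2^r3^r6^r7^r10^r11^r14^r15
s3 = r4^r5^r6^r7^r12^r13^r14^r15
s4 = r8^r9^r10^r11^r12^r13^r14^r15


s1=1, s2=0, s3=0, s4=0

Syndrome = 1 (error at position 1)


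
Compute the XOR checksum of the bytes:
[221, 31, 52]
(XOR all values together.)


XOR chain: 221 ^ 31 ^ 52 = 246

246


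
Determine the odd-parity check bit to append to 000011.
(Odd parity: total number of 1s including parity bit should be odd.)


Number of 1s in data: 2
Parity bit: 1

1


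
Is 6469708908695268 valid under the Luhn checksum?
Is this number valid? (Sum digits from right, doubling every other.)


Luhn sum = 74
74 mod 10 = 4

Invalid (Luhn sum mod 10 = 4)


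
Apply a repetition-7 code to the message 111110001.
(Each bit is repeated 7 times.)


Each bit -> 7 copies

111111111111111111111111111111111110000000000000000000001111111


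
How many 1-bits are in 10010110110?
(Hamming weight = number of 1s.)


Counting 1s in 10010110110

6


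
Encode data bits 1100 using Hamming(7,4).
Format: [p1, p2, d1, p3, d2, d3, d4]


Parity bits: p1=0, p2=1, p3=1

0111100


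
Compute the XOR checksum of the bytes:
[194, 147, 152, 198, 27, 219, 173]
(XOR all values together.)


XOR chain: 194 ^ 147 ^ 152 ^ 198 ^ 27 ^ 219 ^ 173 = 98

98


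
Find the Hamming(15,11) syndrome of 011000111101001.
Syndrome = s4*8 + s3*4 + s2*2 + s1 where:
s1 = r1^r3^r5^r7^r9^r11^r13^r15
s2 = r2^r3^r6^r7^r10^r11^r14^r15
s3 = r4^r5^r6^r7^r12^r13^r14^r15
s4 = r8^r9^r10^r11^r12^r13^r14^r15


s1=0, s2=1, s3=1, s4=1

Syndrome = 14 (error at position 14)


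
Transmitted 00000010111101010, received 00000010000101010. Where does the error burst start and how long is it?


XOR: 00000000111000000

Burst at position 8, length 3


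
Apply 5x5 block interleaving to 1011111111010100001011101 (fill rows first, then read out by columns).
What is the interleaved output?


Matrix:
  10111
  11111
  01010
  00010
  11101
Read columns: 1100101101110011111011001

1100101101110011111011001


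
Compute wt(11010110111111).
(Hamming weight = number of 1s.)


Counting 1s in 11010110111111

11


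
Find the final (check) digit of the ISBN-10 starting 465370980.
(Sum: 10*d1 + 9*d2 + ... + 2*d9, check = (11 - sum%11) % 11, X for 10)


Weighted sum: 257
257 mod 11 = 4

Check digit: 7


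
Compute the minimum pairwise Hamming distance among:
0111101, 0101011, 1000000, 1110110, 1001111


Comparing all pairs, minimum distance: 3
Can detect 2 errors, correct 1 errors

3


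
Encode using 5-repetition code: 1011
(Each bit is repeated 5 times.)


Each bit -> 5 copies

11111000001111111111


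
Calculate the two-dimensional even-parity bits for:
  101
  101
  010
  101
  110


Row parities: 00100
Column parities: 001

Row P: 00100, Col P: 001, Corner: 1


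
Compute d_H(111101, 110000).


XOR: 001101
Count of 1s: 3

3


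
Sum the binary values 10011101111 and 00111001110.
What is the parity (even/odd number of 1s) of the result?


10011101111 = 1263
00111001110 = 462
Sum = 1725 = 11010111101
1s count = 8

even parity (8 ones in 11010111101)


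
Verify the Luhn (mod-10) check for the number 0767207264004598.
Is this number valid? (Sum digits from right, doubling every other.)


Luhn sum = 65
65 mod 10 = 5

Invalid (Luhn sum mod 10 = 5)


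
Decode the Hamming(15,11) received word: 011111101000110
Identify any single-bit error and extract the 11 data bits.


Syndrome = 11: error at position 11

Data: 11111010110 (corrected bit 11)


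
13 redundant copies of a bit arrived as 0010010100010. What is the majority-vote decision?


Ones: 4 out of 13
Threshold: 7

0 (4/13 voted 1)


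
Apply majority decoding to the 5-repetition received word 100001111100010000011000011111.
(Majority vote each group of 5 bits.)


Groups: 10000, 11111, 00010, 00001, 10000, 11111
Majority votes: 010001

010001


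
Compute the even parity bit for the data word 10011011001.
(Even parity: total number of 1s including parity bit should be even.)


Number of 1s in data: 6
Parity bit: 0

0


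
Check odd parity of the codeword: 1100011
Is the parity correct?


Number of 1s: 4

No, parity error (4 ones)


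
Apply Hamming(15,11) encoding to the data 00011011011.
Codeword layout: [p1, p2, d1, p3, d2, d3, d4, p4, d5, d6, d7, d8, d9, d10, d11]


Parity bits: p1=0, p2=0, p3=0, p4=1

000000111011011


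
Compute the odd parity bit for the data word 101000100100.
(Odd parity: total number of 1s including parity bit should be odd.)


Number of 1s in data: 4
Parity bit: 1

1


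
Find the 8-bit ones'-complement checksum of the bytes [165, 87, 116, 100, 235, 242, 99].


Sum = 1044 mod 256 = 20
Complement = 235

235


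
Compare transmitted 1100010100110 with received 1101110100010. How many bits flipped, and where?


XOR: 0001100000100

3 error(s) at position(s): 3, 4, 10


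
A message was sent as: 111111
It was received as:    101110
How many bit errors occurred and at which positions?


XOR: 010001

2 error(s) at position(s): 1, 5


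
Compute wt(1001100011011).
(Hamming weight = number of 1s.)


Counting 1s in 1001100011011

7


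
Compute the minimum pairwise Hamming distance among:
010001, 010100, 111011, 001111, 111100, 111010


Comparing all pairs, minimum distance: 1
Can detect 0 errors, correct 0 errors

1


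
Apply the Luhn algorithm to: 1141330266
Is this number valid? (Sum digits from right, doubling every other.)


Luhn sum = 32
32 mod 10 = 2

Invalid (Luhn sum mod 10 = 2)


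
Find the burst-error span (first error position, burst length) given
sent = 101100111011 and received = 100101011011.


XOR: 001001100000

Burst at position 2, length 5


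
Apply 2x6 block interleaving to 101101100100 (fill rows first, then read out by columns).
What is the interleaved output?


Matrix:
  101101
  100100
Read columns: 110010110010

110010110010
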